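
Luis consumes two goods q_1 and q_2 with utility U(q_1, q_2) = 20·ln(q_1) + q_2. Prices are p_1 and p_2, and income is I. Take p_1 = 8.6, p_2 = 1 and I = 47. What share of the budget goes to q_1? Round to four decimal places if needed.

Set MRS = p_1/p_2: (20/q_1)/1 = p_1/p_2.
So q_1*(p_1,p_2) = 20·p_2/p_1, independent of income; and q_2* = (I − 20·p_2)/p_2.
At the given prices: q_1* = 20·1/8.6 = 2.3256, and q_2* = 27.
Expenditure on q_1: 8.6·2.3256 = 20; share = 0.4255.

share on q_1 = 0.4255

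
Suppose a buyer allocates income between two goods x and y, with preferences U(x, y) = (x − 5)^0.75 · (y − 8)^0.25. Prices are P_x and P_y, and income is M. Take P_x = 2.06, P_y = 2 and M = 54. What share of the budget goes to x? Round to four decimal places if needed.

share on x = 0.5755

MRS = 3·(y−8)/(x−5). Tangency with P_x/P_y gives y−8 = (1/3)·(P_x/P_y)·(x−5).
After buying the subsistence bundle (5, 8), a share 0.75 of the remaining income goes to x: x* = 5 + 0.75·(M − 5P_x − 8P_y)/P_x.
Discretionary income = 54 − 5·2.06 − 8·2 = 27.7; x* = 5 + 0.75·27.7/2.06 = 15.085; y* = 8 + 0.25·27.7/2 = 11.4625.
Expenditure on x: 2.06·15.085 = 31.075; share = 0.5755.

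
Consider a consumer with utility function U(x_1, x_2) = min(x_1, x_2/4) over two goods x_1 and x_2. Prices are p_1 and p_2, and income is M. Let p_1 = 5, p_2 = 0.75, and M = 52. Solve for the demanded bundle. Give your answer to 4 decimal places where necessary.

x_1* = 6.5, x_2* = 26

Leontief preferences: the optimum is at the kink where x_1/1 = x_2/4, i.e. x_2 = 4·x_1.
Budget: p_1·x_1 + p_2·4·x_1 = M, so (p_1 + 4·p_2)·x_1 = M.
Demand: x_1*(p_1,p_2,M) = M/(p_1 + 4·p_2), x_2* = 4·M/(p_1 + 4·p_2).
Here 5 + 4·0.75 = 8, giving x_1* = 6.5 and x_2* = 26.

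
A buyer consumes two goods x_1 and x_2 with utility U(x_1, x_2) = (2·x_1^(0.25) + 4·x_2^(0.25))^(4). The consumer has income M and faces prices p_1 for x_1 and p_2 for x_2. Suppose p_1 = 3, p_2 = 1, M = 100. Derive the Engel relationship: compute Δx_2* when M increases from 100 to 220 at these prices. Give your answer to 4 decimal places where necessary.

Δx_2* = 94.1058

MU_x_1 ∝ 2·x_1^(-0.75), MU_x_2 ∝ 4·x_2^(-0.75), so MRS = (1/2)·(x_2/x_1)^(0.75) = p_1/p_2.
Solve for the ratio: x_2/x_1 = [2·p_1/p_2]^(4/3).
Substitute x_2 = (x_2/x_1)·x_1 into the budget: x_1* = M/(p_1 + p_2·(x_2/x_1)).
Numerically x_2/x_1 = 10.902724, so x_1* = 100/(3 + 1·10.902724) = 7.1928 and x_2* = 10.902724·7.1928 = 78.4215.
At M' = 220: x_2* = 172.5273. Change: 172.5273 − 78.4215 = 94.1058.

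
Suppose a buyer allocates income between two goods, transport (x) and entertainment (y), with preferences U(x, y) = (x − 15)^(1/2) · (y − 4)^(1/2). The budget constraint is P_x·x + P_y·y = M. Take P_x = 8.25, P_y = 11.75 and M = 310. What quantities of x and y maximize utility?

This is Cobb-Douglas in (x−15, y−4): tangency gives 0.5·P_y·(y−4) = 0.5·P_x·(x−15).
Substituting into the budget: x* = 15 + 0.5·(M − 15·P_x − 4·P_y)/P_x, and y* = 4 + 0.5·(…)/P_y.
Discretionary income = 310 − 15·8.25 − 4·11.75 = 139.25; x* = 15 + 0.5·139.25/8.25 = 23.4394; y* = 4 + 0.5·139.25/11.75 = 9.9255.

x* = 23.4394, y* = 9.9255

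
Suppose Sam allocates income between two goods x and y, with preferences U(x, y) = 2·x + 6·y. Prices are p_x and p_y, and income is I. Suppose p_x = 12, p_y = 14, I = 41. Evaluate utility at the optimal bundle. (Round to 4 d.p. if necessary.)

V = 17.5714

Linear utility — the consumer picks whichever good has higher MU/price: 2/12 = 0.1667 vs 6/14 = 0.4286.
y gives more utility per dollar, so spend all income on y: y* = I/p_y, x* = 0.
Numerically: x* = 0, y* = 2.9286.
Utility at the optimum: U(0, 2.9286) = 17.5714.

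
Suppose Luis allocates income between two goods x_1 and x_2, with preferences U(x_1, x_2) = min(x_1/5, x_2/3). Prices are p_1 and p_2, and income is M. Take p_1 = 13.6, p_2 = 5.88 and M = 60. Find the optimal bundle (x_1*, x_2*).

With perfect complements, no substitution: consume in ratio x_1:x_2 = 5:3.
Budget: p_1·x_1 + p_2·(3/5)·x_1 = M, so (5·p_1 + 3·p_2)·x_1 = 5·M.
Demand: x_1*(p_1,p_2,M) = 5·M/(5·p_1 + 3·p_2), x_2* = 3·M/(5·p_1 + 3·p_2).
Here 5·13.6 + 3·5.88 = 85.64, giving x_1* = 3.503 and x_2* = 2.1018.

x_1* = 3.503, x_2* = 2.1018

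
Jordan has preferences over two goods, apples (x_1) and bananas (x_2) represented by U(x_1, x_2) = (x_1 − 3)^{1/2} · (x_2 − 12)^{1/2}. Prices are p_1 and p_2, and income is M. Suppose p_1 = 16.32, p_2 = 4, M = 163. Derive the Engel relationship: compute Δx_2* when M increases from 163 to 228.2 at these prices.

Let x_1' = x_1−3, x_2' = x_2−12. MRS = x_2'/x_1' = p_1/p_2.
Substituting into the budget: x_1* = 3 + 0.5·(M − 3·p_1 − 12·p_2)/p_1, and x_2* = 12 + 0.5·(…)/p_2.
Discretionary income = 163 − 3·16.32 − 12·4 = 66.04; x_2* = 12 + 0.5·66.04/4 = 20.255.
At M' = 228.2: x_2* = 28.405. Change: 28.405 − 20.255 = 8.15.

Δx_2* = 8.15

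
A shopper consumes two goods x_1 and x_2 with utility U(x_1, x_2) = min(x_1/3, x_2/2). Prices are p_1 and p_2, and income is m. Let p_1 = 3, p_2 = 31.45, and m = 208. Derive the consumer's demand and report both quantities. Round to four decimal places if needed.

x_1* = 8.6787, x_2* = 5.7858

Demand: x_1*(p_1,p_2,m) = 3·m/(3·p_1 + 2·p_2), x_2* = 2·m/(3·p_1 + 2·p_2).
Here 3·3 + 2·31.45 = 71.9, giving x_1* = 8.6787 and x_2* = 5.7858.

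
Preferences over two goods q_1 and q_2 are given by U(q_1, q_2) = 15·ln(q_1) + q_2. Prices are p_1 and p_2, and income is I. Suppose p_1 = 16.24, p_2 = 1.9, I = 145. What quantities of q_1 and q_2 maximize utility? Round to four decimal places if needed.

q_1* = 1.7549, q_2* = 61.3158

Set MRS = p_1/p_2: (15/q_1)/1 = p_1/p_2.
So q_1*(p_1,p_2) = 15·p_2/p_1, independent of income; and q_2* = (I − 15·p_2)/p_2.
At the given prices: q_1* = 15·1.9/16.24 = 1.7549, and q_2* = 61.3158.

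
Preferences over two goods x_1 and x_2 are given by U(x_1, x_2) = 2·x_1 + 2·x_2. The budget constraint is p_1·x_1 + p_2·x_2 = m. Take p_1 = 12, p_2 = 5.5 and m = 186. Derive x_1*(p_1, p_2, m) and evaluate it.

x_1* = 0

Perfect substitutes: compare marginal utility per dollar. 2/p_1 vs 2/p_2 → 0.1667 vs 0.3636.
x_2 gives more utility per dollar, so spend all income on x_2: x_2* = m/p_2, x_1* = 0.
Numerically: x_1* = 0, x_2* = 33.8182.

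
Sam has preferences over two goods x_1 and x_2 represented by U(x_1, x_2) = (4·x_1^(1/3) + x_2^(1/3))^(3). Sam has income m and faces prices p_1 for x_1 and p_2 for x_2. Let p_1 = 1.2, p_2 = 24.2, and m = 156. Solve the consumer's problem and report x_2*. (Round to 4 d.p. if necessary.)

Substitute x_2 = (x_2/x_1)·x_1 into the budget: x_1* = m/(p_1 + p_2·(x_2/x_1)).
Numerically x_2/x_1 = 0.00138, so x_1* = 156/(1.2 + 24.2·0.00138) = 126.4794 and x_2* = 0.00138·126.4794 = 0.1746.

x_2* = 0.1746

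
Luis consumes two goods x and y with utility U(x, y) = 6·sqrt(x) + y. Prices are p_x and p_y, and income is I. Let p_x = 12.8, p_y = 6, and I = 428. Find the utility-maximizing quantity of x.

Utility is quasi-linear in y; the FOC for x is 3/√x = p_x/p_y.
Solve: √x = 3·p_y/p_x, so x*(p_x,p_y) = (3·p_y/p_x)², and y* = (I − p_x·x*)/p_y.
Plugging in: x* = (3·6/12.8)² = 1.9775.

x* = 1.9775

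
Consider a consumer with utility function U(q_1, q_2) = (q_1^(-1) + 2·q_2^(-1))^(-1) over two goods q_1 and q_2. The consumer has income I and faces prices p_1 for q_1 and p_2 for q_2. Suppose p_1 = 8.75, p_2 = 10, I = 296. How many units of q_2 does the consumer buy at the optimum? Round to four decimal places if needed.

q_2* = 17.8159

MU_q_1 ∝ q_1^(-2), MU_q_2 ∝ 2·q_2^(-2), so MRS = (1/2)·(q_2/q_1)^(2) = p_1/p_2.
Hence q_2/q_1 = (2·p_1/p_2)^(1/(2)), i.e. raised to the 0.5 power.
With the ratio pinned down, the budget gives q_1* = I/(p_1 + p_2·(q_2/q_1)) and q_2* = (q_2/q_1)·q_1*.
Numerically q_2/q_1 = 1.322876, so q_1* = 296/(8.75 + 10·1.322876) = 13.4675 and q_2* = 1.322876·13.4675 = 17.8159.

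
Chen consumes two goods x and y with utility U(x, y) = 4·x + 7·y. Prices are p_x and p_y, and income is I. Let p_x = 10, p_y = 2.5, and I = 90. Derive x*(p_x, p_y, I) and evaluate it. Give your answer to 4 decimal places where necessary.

Perfect substitutes: compare marginal utility per dollar. 4/p_x vs 7/p_y → 0.4 vs 2.8.
y gives more utility per dollar, so spend all income on y: y* = I/p_y, x* = 0.
Numerically: x* = 0, y* = 36.

x* = 0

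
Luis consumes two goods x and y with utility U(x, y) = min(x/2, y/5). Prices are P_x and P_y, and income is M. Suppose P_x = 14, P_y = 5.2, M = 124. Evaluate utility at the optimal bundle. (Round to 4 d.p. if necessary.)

Here 2·14 + 5·5.2 = 54, giving x* = 4.5926 and y* = 11.4815.
Utility at the optimum: U(4.5926, 11.4815) = 2.2963.

V = 2.2963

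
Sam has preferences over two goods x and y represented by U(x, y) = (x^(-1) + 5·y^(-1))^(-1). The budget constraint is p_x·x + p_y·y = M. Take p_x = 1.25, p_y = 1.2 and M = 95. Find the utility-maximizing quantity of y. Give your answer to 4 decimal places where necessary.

With the ratio pinned down, the budget gives x* = M/(p_x + p_y·(y/x)) and y* = (y/x)·x*.
Numerically y/x = 2.282177, so x* = 95/(1.25 + 1.2·2.282177) = 23.8178 and y* = 2.282177·23.8178 = 54.3565.

y* = 54.3565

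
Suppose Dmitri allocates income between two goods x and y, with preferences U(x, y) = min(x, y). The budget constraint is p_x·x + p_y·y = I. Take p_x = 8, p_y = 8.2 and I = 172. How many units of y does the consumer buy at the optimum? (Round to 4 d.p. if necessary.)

y* = 10.6173

With perfect complements, no substitution: consume in ratio x:y = 1:1.
Budget: p_x·x + p_y·x = I, so (p_x + p_y)·x = I.
Demand: x*(p_x,p_y,I) = I/(p_x + p_y), y* = I/(p_x + p_y).
Here 8 + 8.2 = 16.2, giving y* = 10.6173.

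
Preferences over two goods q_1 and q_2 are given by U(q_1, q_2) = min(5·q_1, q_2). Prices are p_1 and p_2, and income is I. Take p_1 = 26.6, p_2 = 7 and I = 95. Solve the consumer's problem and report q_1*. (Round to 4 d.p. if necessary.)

q_1* = 1.5422

With perfect complements, no substitution: consume in ratio q_1:q_2 = 1:5.
Budget: p_1·q_1 + p_2·5·q_1 = I, so (p_1 + 5·p_2)·q_1 = I.
Demand: q_1*(p_1,p_2,I) = I/(p_1 + 5·p_2), q_2* = 5·I/(p_1 + 5·p_2).
Here 26.6 + 5·7 = 61.6, giving q_1* = 1.5422.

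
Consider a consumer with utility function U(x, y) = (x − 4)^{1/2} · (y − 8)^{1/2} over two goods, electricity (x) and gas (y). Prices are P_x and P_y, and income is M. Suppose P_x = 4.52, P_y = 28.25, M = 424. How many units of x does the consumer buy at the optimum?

x* = 23.9027

This is Cobb-Douglas in (x−4, y−8): tangency gives 0.5·P_y·(y−8) = 0.5·P_x·(x−4).
After buying the subsistence bundle (4, 8), a share 0.5 of the remaining income goes to x: x* = 4 + 0.5·(M − 4P_x − 8P_y)/P_x.
Discretionary income = 424 − 4·4.52 − 8·28.25 = 179.92; x* = 4 + 0.5·179.92/4.52 = 23.9027.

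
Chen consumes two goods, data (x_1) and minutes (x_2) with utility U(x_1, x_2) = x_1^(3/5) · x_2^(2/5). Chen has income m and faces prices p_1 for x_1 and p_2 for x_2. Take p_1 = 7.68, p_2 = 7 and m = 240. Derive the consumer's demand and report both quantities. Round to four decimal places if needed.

x_1* = 18.75, x_2* = 13.7143

MU_x_1/MU_x_2 = (0.6·x_2)/(0.4·x_1); tangency sets this equal to p_1/p_2.
Rearranging, p_2·x_2 = (2/3)·p_1·x_1. Substituting into the budget gives p_1·x_1·(1 + (2/3)) = m.
Demand: x_1*(p_1,p_2,m) = 0.6·m/p_1 and x_2* = 0.4·m/p_2.
At p_1=7.68, p_2=7, m=240: x_1* = 0.6·240/7.68 = 18.75, x_2* = 13.7143.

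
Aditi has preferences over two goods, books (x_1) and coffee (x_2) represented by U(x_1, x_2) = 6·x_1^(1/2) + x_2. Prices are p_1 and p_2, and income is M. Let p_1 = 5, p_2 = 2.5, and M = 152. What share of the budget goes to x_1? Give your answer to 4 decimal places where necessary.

MU_x_1 = 3/√x_1, MU_x_2 = 1. Tangency: 3/√x_1 = p_1/p_2.
Thus x_1* = (3·p_2/p_1)² — independent of M — with the rest of income spent on x_2.
Plugging in: x_1* = (3·2.5/5)² = 2.25, x_2* = 56.3.
Expenditure on x_1: 5·2.25 = 11.25; share = 0.074.

share on x_1 = 0.074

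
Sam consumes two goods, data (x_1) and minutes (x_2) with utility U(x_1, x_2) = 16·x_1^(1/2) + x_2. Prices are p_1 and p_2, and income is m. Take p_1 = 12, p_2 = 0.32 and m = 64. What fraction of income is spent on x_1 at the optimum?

Set MRS = p_1/p_2: 8·x_1^(−1/2) = p_1/p_2.
Solve: √x_1 = 8·p_2/p_1, so x_1*(p_1,p_2) = (8·p_2/p_1)², and x_2* = (m − p_1·x_1*)/p_2.
Plugging in: x_1* = (8·0.32/12)² = 0.0455, x_2* = 198.2933.
Expenditure on x_1: 12·0.0455 = 0.5461; share = 0.0085.

share on x_1 = 0.0085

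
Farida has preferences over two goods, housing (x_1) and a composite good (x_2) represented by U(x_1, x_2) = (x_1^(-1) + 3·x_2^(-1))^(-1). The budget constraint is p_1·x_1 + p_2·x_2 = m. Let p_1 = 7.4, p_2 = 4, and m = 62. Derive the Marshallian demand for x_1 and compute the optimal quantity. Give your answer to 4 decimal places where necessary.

MRS = MU_x_1/MU_x_2 = (1/3)·(x_2/x_1)^(2). Set equal to p_1/p_2.
Solve for the ratio: x_2/x_1 = [3·p_1/p_2]^(0.5).
Substitute x_2 = (x_2/x_1)·x_1 into the budget: x_1* = m/(p_1 + p_2·(x_2/x_1)).
Numerically x_2/x_1 = 2.355844, so x_1* = 62/(7.4 + 4·2.355844) = 3.6853.

x_1* = 3.6853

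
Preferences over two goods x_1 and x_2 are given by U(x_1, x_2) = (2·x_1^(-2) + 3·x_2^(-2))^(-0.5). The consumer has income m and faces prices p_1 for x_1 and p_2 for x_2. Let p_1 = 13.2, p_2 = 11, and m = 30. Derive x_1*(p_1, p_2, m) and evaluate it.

x_1* = 1.1286

MU_x_1 ∝ 2·x_1^(-3), MU_x_2 ∝ 3·x_2^(-3), so MRS = (2/3)·(x_2/x_1)^(3) = p_1/p_2.
Solve for the ratio: x_2/x_1 = [(3/2)·p_1/p_2]^(1/3).
With the ratio pinned down, the budget gives x_1* = m/(p_1 + p_2·(x_2/x_1)) and x_2* = (x_2/x_1)·x_1*.
Numerically x_2/x_1 = 1.21644, so x_1* = 30/(13.2 + 11·1.21644) = 1.1286.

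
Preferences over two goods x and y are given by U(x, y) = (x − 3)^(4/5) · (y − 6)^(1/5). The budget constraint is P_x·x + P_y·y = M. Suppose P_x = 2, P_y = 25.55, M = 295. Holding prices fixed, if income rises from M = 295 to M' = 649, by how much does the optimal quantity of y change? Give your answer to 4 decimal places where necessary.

Δy* = 2.771

After buying the subsistence bundle (3, 6), a share 0.8 of the remaining income goes to x: x* = 3 + 0.8·(M − 3P_x − 6P_y)/P_x.
Discretionary income = 295 − 3·2 − 6·25.55 = 135.7; y* = 6 + 0.2·135.7/25.55 = 7.0622.
At M' = 649: y* = 9.8333. Change: 9.8333 − 7.0622 = 2.771.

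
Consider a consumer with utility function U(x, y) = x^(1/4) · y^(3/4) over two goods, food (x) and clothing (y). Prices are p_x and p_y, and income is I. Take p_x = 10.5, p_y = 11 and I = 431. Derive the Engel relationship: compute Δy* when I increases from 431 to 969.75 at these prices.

Δy* = 36.733

The MRS is (1/3)·y/x. Set MRS = p_x/p_y.
Rearranging, p_y·y = 3·p_x·x. Substituting into the budget gives p_x·x·(1 + 3) = I.
Demand: x*(p_x,p_y,I) = 0.25·I/p_x and y* = 0.75·I/p_y.
At p_x=10.5, p_y=11, I=431: y* = 0.75·431/11 = 29.3864.
At I' = 969.75: y* = 66.1193. Change: 66.1193 − 29.3864 = 36.733.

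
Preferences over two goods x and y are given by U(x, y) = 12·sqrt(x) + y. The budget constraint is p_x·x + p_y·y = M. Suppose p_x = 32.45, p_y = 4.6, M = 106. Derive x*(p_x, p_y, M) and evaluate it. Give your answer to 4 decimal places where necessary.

Plugging in: x* = (6·4.6/32.45)² = 0.7234.

x* = 0.7234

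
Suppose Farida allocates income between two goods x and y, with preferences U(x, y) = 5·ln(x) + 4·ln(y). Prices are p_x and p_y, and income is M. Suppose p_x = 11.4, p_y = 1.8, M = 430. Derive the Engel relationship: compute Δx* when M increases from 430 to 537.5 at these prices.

Δx* = 5.2388

MU_x/MU_y = (5·y)/(4·x); tangency sets this equal to p_x/p_y.
Rearranging, p_y·y = (4/5)·p_x·x. Substituting into the budget gives p_x·x·(1 + (4/5)) = M.
Demand: x*(p_x,p_y,M) = 5/9·M/p_x and y* = 4/9·M/p_y.
At p_x=11.4, p_y=1.8, M=430: x* = 5/9·430/11.4 = 20.9552.
At M' = 537.5: x* = 26.194. Change: 26.194 − 20.9552 = 5.2388.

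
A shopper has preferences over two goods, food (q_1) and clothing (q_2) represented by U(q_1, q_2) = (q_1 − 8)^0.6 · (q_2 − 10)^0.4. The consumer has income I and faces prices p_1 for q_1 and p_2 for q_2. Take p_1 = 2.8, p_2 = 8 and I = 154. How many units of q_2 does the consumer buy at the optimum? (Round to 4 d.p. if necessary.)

q_2* = 12.58

Let q_1' = q_1−8, q_2' = q_2−10. MRS = (3/2)·q_2'/q_1' = p_1/p_2.
Substituting into the budget: q_1* = 8 + 0.6·(I − 8·p_1 − 10·p_2)/p_1, and q_2* = 10 + 0.4·(…)/p_2.
Discretionary income = 154 − 8·2.8 − 10·8 = 51.6; q_2* = 10 + 0.4·51.6/8 = 12.58.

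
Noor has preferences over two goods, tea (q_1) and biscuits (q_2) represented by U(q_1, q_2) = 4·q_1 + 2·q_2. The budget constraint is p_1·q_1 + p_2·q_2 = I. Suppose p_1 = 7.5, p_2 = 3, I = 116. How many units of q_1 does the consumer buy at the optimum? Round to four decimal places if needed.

q_1* = 0

Linear utility — the consumer picks whichever good has higher MU/price: 4/7.5 = 0.5333 vs 2/3 = 0.6667.
q_2 gives more utility per dollar, so spend all income on q_2: q_2* = I/p_2, q_1* = 0.
Numerically: q_1* = 0, q_2* = 38.6667.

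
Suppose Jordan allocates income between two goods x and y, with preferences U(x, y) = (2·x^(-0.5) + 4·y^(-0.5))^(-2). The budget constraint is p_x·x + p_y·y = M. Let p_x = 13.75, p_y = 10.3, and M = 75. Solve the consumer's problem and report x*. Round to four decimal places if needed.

Numerically y/x = 1.924555, so x* = 75/(13.75 + 10.3·1.924555) = 2.2339.

x* = 2.2339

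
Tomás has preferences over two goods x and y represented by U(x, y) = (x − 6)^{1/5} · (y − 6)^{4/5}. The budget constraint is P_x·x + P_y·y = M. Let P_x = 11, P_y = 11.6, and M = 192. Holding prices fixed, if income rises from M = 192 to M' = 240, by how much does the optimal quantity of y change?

Δy* = 3.3103

Substituting into the budget: x* = 6 + 0.2·(M − 6·P_x − 6·P_y)/P_x, and y* = 6 + 0.8·(…)/P_y.
Discretionary income = 192 − 6·11 − 6·11.6 = 56.4; y* = 6 + 0.8·56.4/11.6 = 9.8897.
At M' = 240: y* = 13.2. Change: 13.2 − 9.8897 = 3.3103.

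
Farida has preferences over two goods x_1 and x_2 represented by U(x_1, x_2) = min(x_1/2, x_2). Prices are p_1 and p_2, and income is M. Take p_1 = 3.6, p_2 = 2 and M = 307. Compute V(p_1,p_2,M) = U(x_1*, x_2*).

V = 33.3696

Demand: x_1*(p_1,p_2,M) = 2·M/(2·p_1 + p_2), x_2* = M/(2·p_1 + p_2).
Here 2·3.6 + 2 = 9.2, giving x_1* = 66.7391 and x_2* = 33.3696.
Utility at the optimum: U(66.7391, 33.3696) = 33.3696.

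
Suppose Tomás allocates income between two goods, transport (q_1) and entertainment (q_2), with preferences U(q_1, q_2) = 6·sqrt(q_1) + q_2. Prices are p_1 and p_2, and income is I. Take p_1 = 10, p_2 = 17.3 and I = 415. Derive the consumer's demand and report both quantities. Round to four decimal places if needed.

MU_q_1 = 3/√q_1, MU_q_2 = 1. Tangency: 3/√q_1 = p_1/p_2.
Thus q_1* = (3·p_2/p_1)² — independent of I — with the rest of income spent on q_2.
Plugging in: q_1* = (3·17.3/10)² = 26.9361, q_2* = 8.4184.

q_1* = 26.9361, q_2* = 8.4184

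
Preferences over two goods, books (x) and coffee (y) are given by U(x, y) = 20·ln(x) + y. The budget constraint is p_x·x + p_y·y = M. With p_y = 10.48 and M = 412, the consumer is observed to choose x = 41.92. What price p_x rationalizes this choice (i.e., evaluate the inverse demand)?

p_x = 5

MU_x = 20/x, MU_y = 1. Tangency: 20/x = p_x/p_y.
So x*(p_x,p_y) = 20·p_y/p_x, independent of income; and y* = (M − 20·p_y)/p_y.
Set x* = 41.92 in the demand function and solve for p_x: p_x = 5.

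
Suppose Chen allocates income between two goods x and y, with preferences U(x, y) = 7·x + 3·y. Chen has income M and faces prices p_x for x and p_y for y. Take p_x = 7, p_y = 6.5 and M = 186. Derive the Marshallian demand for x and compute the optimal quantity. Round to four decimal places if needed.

x* = 26.5714

Perfect substitutes: compare marginal utility per dollar. 7/p_x vs 3/p_y → 1 vs 0.4615.
x gives more utility per dollar, so spend all income on x: x* = M/p_x, y* = 0.
Numerically: x* = 26.5714, y* = 0.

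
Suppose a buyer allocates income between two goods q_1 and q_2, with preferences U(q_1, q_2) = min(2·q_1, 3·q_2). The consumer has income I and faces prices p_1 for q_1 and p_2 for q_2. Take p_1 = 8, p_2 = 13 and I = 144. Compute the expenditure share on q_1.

share on q_1 = 0.48

Demand: q_1*(p_1,p_2,I) = 3·I/(3·p_1 + 2·p_2), q_2* = 2·I/(3·p_1 + 2·p_2).
Here 3·8 + 2·13 = 50, giving q_1* = 8.64 and q_2* = 5.76.
Expenditure on q_1: 8·8.64 = 69.12; share = 0.48.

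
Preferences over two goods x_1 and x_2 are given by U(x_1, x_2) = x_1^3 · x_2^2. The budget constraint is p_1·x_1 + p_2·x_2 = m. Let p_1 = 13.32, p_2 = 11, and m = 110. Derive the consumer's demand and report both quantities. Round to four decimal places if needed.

The MRS is (3/2)·x_2/x_1. Set MRS = p_1/p_2.
Rearranging, p_2·x_2 = (2/3)·p_1·x_1. Substituting into the budget gives p_1·x_1·(1 + (2/3)) = m.
Demand: x_1*(p_1,p_2,m) = 0.6·m/p_1 and x_2* = 0.4·m/p_2.
At p_1=13.32, p_2=11, m=110: x_1* = 0.6·110/13.32 = 4.955, x_2* = 4.

x_1* = 4.955, x_2* = 4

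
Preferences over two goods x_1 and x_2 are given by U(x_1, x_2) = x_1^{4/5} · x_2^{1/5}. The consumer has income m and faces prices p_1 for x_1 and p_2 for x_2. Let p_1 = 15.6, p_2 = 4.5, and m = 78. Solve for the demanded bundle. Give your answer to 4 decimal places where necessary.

Demand: x_1*(p_1,p_2,m) = 0.8·m/p_1 and x_2* = 0.2·m/p_2.
At p_1=15.6, p_2=4.5, m=78: x_1* = 0.8·78/15.6 = 4, x_2* = 3.4667.

x_1* = 4, x_2* = 3.4667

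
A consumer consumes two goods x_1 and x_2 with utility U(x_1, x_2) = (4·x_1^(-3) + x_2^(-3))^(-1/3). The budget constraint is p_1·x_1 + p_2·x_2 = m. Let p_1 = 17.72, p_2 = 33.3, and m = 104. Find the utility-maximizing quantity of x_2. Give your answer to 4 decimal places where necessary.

x_2* = 1.6603

MRS = MU_x_1/MU_x_2 = 4·(x_2/x_1)^(4). Set equal to p_1/p_2.
Solve for the ratio: x_2/x_1 = [(1/4)·p_1/p_2]^(0.25).
With the ratio pinned down, the budget gives x_1* = m/(p_1 + p_2·(x_2/x_1)) and x_2* = (x_2/x_1)·x_1*.
Numerically x_2/x_1 = 0.603935, so x_1* = 104/(17.72 + 33.3·0.603935) = 2.7491 and x_2* = 0.603935·2.7491 = 1.6603.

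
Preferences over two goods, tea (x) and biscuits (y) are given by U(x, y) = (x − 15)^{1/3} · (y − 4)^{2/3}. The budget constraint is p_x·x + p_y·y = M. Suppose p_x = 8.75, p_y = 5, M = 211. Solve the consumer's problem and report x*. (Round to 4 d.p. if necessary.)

MRS = (1/2)·(y−4)/(x−15). Tangency with p_x/p_y gives y−4 = 2·(p_x/p_y)·(x−15).
After buying the subsistence bundle (15, 4), a share 1/3 of the remaining income goes to x: x* = 15 + 1/3·(M − 15p_x − 4p_y)/p_x.
Discretionary income = 211 − 15·8.75 − 4·5 = 59.75; x* = 15 + 1/3·59.75/8.75 = 17.2762.

x* = 17.2762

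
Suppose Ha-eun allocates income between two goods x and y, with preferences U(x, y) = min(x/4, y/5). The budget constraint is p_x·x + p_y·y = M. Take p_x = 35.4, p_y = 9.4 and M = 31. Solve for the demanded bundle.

x* = 0.6575, y* = 0.8218

Leontief preferences: the optimum is at the kink where x/4 = y/5, i.e. y = (5/4)·x.
Budget: p_x·x + p_y·(5/4)·x = M, so (4·p_x + 5·p_y)·x = 4·M.
Demand: x*(p_x,p_y,M) = 4·M/(4·p_x + 5·p_y), y* = 5·M/(4·p_x + 5·p_y).
Here 4·35.4 + 5·9.4 = 188.6, giving x* = 0.6575 and y* = 0.8218.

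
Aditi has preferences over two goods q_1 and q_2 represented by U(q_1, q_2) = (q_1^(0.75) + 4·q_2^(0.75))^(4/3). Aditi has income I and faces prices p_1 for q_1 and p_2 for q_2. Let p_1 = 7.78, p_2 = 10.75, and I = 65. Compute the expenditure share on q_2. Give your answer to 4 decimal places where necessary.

From the CES first-order condition, (1/4)·(q_2/q_1)^(0.25) = p_1/p_2.
Solve for the ratio: q_2/q_1 = [4·p_1/p_2]^(4).
With the ratio pinned down, the budget gives q_1* = I/(p_1 + p_2·(q_2/q_1)) and q_2* = (q_2/q_1)·q_1*.
Numerically q_2/q_1 = 70.230296, so q_1* = 65/(7.78 + 10.75·70.230296) = 0.0852 and q_2* = 70.230296·0.0852 = 5.9848.
Expenditure on q_2: 10.75·5.9848 = 64.337; share = 0.9898.

share on q_2 = 0.9898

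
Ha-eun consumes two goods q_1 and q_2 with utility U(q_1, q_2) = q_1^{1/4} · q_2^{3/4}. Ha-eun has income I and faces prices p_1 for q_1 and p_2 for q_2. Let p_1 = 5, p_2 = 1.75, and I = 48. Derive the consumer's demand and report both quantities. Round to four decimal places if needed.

q_1* = 2.4, q_2* = 20.5714

MU_q_1/MU_q_2 = (0.25·q_2)/(0.75·q_1); tangency sets this equal to p_1/p_2.
So 0.25·p_2·q_2 = 0.75·p_1·q_1; combined with the budget, a share 0.25 of income goes to q_1.
Demand: q_1*(p_1,p_2,I) = 0.25·I/p_1 and q_2* = 0.75·I/p_2.
At p_1=5, p_2=1.75, I=48: q_1* = 0.25·48/5 = 2.4, q_2* = 20.5714.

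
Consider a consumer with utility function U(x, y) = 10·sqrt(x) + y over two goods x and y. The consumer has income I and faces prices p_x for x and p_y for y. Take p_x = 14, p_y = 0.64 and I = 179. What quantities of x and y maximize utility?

x* = 0.0522, y* = 278.5446

Solve: √x = 5·p_y/p_x, so x*(p_x,p_y) = (5·p_y/p_x)², and y* = (I − p_x·x*)/p_y.
Plugging in: x* = (5·0.64/14)² = 0.0522, y* = 278.5446.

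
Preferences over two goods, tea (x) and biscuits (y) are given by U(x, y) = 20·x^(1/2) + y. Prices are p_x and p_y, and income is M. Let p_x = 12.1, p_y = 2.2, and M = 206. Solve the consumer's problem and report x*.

Utility is quasi-linear in y; the FOC for x is 10/√x = p_x/p_y.
Solve: √x = 10·p_y/p_x, so x*(p_x,p_y) = (10·p_y/p_x)², and y* = (M − p_x·x*)/p_y.
Plugging in: x* = (10·2.2/12.1)² = 3.3058.

x* = 3.3058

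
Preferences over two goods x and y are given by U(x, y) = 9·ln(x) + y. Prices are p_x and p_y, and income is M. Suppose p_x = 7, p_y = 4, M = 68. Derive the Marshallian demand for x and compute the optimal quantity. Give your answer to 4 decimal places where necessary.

x* = 5.1429

MU_x = 9/x, MU_y = 1. Tangency: 9/x = p_x/p_y.
So x*(p_x,p_y) = 9·p_y/p_x, independent of income; and y* = (M − 9·p_y)/p_y.
At the given prices: x* = 9·4/7 = 5.1429.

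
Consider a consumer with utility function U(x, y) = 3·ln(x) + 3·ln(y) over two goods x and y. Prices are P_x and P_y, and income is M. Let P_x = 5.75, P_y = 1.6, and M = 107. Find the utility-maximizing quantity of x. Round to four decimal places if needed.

x* = 9.3043

MU_x/MU_y = (3·y)/(3·x); tangency sets this equal to P_x/P_y.
Rearranging, P_y·y = P_x·x. Substituting into the budget gives P_x·x·(1 + 1) = M.
Demand: x*(P_x,P_y,M) = 0.5·M/P_x and y* = 0.5·M/P_y.
At P_x=5.75, P_y=1.6, M=107: x* = 0.5·107/5.75 = 9.3043.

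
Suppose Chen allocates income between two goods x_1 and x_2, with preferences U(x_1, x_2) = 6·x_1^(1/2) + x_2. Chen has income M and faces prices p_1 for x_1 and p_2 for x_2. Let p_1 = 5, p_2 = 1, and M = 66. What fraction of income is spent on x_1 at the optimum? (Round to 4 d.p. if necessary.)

Utility is quasi-linear in x_2; the FOC for x_1 is 3/√x_1 = p_1/p_2.
Thus x_1* = (3·p_2/p_1)² — independent of M — with the rest of income spent on x_2.
Plugging in: x_1* = (3·1/5)² = 0.36, x_2* = 64.2.
Expenditure on x_1: 5·0.36 = 1.8; share = 0.0273.

share on x_1 = 0.0273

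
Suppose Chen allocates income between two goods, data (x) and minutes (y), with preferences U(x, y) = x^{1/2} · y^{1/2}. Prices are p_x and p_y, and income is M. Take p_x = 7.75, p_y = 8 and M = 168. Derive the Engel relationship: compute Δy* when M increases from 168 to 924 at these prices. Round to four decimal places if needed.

Δy* = 47.25

The MRS is y/x. Set MRS = p_x/p_y.
So 0.5·p_y·y = 0.5·p_x·x; combined with the budget, a share 0.5 of income goes to x.
Demand: x*(p_x,p_y,M) = 0.5·M/p_x and y* = 0.5·M/p_y.
At p_x=7.75, p_y=8, M=168: y* = 0.5·168/8 = 10.5.
At M' = 924: y* = 57.75. Change: 57.75 − 10.5 = 47.25.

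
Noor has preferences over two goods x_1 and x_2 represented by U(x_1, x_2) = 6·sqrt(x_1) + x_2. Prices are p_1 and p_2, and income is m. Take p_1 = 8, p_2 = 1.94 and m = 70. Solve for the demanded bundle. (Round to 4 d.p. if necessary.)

x_1* = 0.5293, x_2* = 33.9

Utility is quasi-linear in x_2; the FOC for x_1 is 3/√x_1 = p_1/p_2.
Thus x_1* = (3·p_2/p_1)² — independent of m — with the rest of income spent on x_2.
Plugging in: x_1* = (3·1.94/8)² = 0.5293, x_2* = 33.9.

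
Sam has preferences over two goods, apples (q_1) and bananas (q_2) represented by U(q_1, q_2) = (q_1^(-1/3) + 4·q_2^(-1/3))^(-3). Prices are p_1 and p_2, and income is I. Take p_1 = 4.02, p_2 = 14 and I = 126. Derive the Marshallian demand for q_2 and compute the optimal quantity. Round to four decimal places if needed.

Substitute q_2 = (q_2/q_1)·q_1 into the budget: q_1* = I/(p_1 + p_2·(q_2/q_1)).
Numerically q_2/q_1 = 1.109478, so q_1* = 126/(4.02 + 14·1.109478) = 6.4441 and q_2* = 1.109478·6.4441 = 7.1496.

q_2* = 7.1496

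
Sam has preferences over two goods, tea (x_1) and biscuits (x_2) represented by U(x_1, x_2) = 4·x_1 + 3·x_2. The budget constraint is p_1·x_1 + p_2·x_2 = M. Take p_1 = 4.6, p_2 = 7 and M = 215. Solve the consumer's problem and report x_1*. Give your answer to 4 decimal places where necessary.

x_1* = 46.7391

Perfect substitutes: compare marginal utility per dollar. 4/p_1 vs 3/p_2 → 0.8696 vs 0.4286.
x_1 gives more utility per dollar, so spend all income on x_1: x_1* = M/p_1, x_2* = 0.
Numerically: x_1* = 46.7391, x_2* = 0.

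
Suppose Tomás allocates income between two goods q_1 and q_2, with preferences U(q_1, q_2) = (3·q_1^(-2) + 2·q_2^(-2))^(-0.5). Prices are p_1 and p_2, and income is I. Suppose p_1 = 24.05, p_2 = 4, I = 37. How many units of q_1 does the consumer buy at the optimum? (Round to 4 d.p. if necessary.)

From the CES first-order condition, (3/2)·(q_2/q_1)^(3) = p_1/p_2.
Hence q_2/q_1 = ((2/3)·p_1/p_2)^(1/(3)), i.e. raised to the 1/3 power.
With the ratio pinned down, the budget gives q_1* = I/(p_1 + p_2·(q_2/q_1)) and q_2* = (q_2/q_1)·q_1*.
Numerically q_2/q_1 = 1.588503, so q_1* = 37/(24.05 + 4·1.588503) = 1.2169.

q_1* = 1.2169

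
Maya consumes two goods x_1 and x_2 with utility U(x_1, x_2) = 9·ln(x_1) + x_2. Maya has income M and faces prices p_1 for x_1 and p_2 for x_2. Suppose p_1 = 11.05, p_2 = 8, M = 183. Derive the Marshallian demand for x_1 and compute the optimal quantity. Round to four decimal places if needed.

x_1* = 6.5158

MU_x_1 = 9/x_1, MU_x_2 = 1. Tangency: 9/x_1 = p_1/p_2.
So x_1*(p_1,p_2) = 9·p_2/p_1, independent of income; and x_2* = (M − 9·p_2)/p_2.
At the given prices: x_1* = 9·8/11.05 = 6.5158.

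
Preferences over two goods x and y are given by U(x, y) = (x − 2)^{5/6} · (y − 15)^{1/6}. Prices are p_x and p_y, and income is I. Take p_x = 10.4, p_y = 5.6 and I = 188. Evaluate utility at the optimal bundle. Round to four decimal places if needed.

V = 5.6522

Substituting into the budget: x* = 2 + 5/6·(I − 2·p_x − 15·p_y)/p_x, and y* = 15 + 1/6·(…)/p_y.
Discretionary income = 188 − 2·10.4 − 15·5.6 = 83.2; x* = 2 + 5/6·83.2/10.4 = 8.6667; y* = 15 + 1/6·83.2/5.6 = 17.4762.
Utility at the optimum: U(8.6667, 17.4762) = 5.6522.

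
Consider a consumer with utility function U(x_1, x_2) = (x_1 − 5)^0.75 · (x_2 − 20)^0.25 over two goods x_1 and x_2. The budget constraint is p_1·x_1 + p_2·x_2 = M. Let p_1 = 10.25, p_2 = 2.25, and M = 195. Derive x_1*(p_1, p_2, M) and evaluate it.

Let x_1' = x_1−5, x_2' = x_2−20. MRS = 3·x_2'/x_1' = p_1/p_2.
After buying the subsistence bundle (5, 20), a share 0.75 of the remaining income goes to x_1: x_1* = 5 + 0.75·(M − 5p_1 − 20p_2)/p_1.
Discretionary income = 195 − 5·10.25 − 20·2.25 = 98.75; x_1* = 5 + 0.75·98.75/10.25 = 12.2256.

x_1* = 12.2256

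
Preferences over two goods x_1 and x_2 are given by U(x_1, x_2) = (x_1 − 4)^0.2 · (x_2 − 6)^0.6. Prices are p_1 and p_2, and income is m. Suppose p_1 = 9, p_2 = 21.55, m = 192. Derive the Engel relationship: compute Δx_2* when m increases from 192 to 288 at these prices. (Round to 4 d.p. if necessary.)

Δx_2* = 3.3411

After buying the subsistence bundle (4, 6), a share 0.25 of the remaining income goes to x_1: x_1* = 4 + 0.25·(m − 4p_1 − 6p_2)/p_1.
Discretionary income = 192 − 4·9 − 6·21.55 = 26.7; x_2* = 6 + 0.75·26.7/21.55 = 6.9292.
At m' = 288: x_2* = 10.2703. Change: 10.2703 − 6.9292 = 3.3411.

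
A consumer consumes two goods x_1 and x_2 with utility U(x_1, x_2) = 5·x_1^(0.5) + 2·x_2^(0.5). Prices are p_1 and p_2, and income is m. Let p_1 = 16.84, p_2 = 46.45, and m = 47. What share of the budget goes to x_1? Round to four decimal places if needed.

share on x_1 = 0.9452

MRS = MU_x_1/MU_x_2 = (5/2)·(x_2/x_1)^(0.5). Set equal to p_1/p_2.
Solve for the ratio: x_2/x_1 = [(2/5)·p_1/p_2]^(2).
With the ratio pinned down, the budget gives x_1* = m/(p_1 + p_2·(x_2/x_1)) and x_2* = (x_2/x_1)·x_1*.
Numerically x_2/x_1 = 0.02103, so x_1* = 47/(16.84 + 46.45·0.02103) = 2.638 and x_2* = 0.02103·2.638 = 0.0555.
Expenditure on x_1: 16.84·2.638 = 44.4232; share = 0.9452.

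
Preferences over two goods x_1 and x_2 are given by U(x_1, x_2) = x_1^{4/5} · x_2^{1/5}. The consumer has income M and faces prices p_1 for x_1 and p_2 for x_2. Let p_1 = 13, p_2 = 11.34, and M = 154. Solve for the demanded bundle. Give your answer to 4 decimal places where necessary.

x_1* = 9.4769, x_2* = 2.716

The MRS is 4·x_2/x_1. Set MRS = p_1/p_2.
So 0.8·p_2·x_2 = 0.2·p_1·x_1; combined with the budget, a share 0.8 of income goes to x_1.
Demand: x_1*(p_1,p_2,M) = 0.8·M/p_1 and x_2* = 0.2·M/p_2.
At p_1=13, p_2=11.34, M=154: x_1* = 0.8·154/13 = 9.4769, x_2* = 2.716.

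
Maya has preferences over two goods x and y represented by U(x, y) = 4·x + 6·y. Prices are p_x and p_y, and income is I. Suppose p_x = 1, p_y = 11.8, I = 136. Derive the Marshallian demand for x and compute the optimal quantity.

x* = 136

Linear utility — the consumer picks whichever good has higher MU/price: 4/1 = 4 vs 6/11.8 = 0.5085.
x gives more utility per dollar, so spend all income on x: x* = I/p_x, y* = 0.
Numerically: x* = 136, y* = 0.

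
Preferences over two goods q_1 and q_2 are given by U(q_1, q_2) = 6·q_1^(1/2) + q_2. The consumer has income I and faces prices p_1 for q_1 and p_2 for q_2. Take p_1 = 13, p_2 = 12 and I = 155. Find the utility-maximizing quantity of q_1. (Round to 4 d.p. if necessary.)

q_1* = 7.6686

Set MRS = p_1/p_2: 3·q_1^(−1/2) = p_1/p_2.
Thus q_1* = (3·p_2/p_1)² — independent of I — with the rest of income spent on q_2.
Plugging in: q_1* = (3·12/13)² = 7.6686.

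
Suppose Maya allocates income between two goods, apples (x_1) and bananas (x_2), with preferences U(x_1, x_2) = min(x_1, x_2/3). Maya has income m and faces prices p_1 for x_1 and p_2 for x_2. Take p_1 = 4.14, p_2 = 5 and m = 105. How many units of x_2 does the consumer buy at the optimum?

Demand: x_1*(p_1,p_2,m) = m/(p_1 + 3·p_2), x_2* = 3·m/(p_1 + 3·p_2).
Here 4.14 + 3·5 = 19.14, giving x_2* = 16.4577.

x_2* = 16.4577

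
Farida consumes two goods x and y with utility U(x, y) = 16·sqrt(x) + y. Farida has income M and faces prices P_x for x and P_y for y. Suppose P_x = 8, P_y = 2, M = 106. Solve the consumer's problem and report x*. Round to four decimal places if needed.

x* = 4

Set MRS = P_x/P_y: 8·x^(−1/2) = P_x/P_y.
Thus x* = (8·P_y/P_x)² — independent of M — with the rest of income spent on y.
Plugging in: x* = (8·2/8)² = 4.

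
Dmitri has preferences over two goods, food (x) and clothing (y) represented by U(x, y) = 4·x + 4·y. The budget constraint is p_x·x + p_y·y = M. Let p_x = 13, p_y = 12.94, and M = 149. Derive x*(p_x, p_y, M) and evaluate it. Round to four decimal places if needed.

y gives more utility per dollar, so spend all income on y: y* = M/p_y, x* = 0.
Numerically: x* = 0, y* = 11.5147.

x* = 0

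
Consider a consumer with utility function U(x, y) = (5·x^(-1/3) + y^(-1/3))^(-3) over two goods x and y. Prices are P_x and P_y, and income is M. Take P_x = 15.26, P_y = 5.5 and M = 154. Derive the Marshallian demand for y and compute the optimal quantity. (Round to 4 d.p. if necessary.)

MU_x ∝ 5·x^(-4/3), MU_y ∝ y^(-4/3), so MRS = 5·(y/x)^(4/3) = P_x/P_y.
Hence y/x = ((1/5)·P_x/P_y)^(1/(4/3)), i.e. raised to the 0.75 power.
With the ratio pinned down, the budget gives x* = M/(P_x + P_y·(y/x)) and y* = (y/x)·x*.
Numerically y/x = 0.642934, so x* = 154/(15.26 + 5.5·0.642934) = 8.1932 and y* = 0.642934·8.1932 = 5.2677.

y* = 5.2677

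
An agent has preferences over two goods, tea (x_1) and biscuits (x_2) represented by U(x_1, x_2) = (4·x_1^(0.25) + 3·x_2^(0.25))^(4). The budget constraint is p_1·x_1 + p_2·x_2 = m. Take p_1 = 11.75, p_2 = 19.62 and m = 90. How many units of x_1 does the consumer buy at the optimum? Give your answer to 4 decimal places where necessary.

With the ratio pinned down, the budget gives x_1* = m/(p_1 + p_2·(x_2/x_1)) and x_2* = (x_2/x_1)·x_1*.
Numerically x_2/x_1 = 0.34398, so x_1* = 90/(11.75 + 19.62·0.34398) = 4.8652.

x_1* = 4.8652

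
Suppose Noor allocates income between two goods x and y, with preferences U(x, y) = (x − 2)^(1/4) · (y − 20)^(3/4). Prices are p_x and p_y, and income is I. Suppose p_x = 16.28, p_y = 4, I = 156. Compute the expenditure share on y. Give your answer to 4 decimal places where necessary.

share on y = 0.7217

Let x' = x−2, y' = y−20. MRS = (1/3)·y'/x' = p_x/p_y.
Substituting into the budget: x* = 2 + 0.25·(I − 2·p_x − 20·p_y)/p_x, and y* = 20 + 0.75·(…)/p_y.
Discretionary income = 156 − 2·16.28 − 20·4 = 43.44; x* = 2 + 0.25·43.44/16.28 = 2.6671; y* = 20 + 0.75·43.44/4 = 28.145.
Expenditure on y: 4·28.145 = 112.58; share = 0.7217.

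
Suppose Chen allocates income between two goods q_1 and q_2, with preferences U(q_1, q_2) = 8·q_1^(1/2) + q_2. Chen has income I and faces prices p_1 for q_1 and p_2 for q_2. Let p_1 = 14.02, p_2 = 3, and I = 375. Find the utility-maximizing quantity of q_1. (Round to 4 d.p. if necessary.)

q_1* = 0.7326

MU_q_1 = 4/√q_1, MU_q_2 = 1. Tangency: 4/√q_1 = p_1/p_2.
Solve: √q_1 = 4·p_2/p_1, so q_1*(p_1,p_2) = (4·p_2/p_1)², and q_2* = (I − p_1·q_1*)/p_2.
Plugging in: q_1* = (4·3/14.02)² = 0.7326.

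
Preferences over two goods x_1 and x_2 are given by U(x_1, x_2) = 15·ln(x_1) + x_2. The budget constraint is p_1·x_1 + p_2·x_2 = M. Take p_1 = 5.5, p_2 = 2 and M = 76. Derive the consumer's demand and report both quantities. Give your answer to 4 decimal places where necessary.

x_1* = 5.4545, x_2* = 23

MU_x_1 = 15/x_1, MU_x_2 = 1. Tangency: 15/x_1 = p_1/p_2.
So x_1*(p_1,p_2) = 15·p_2/p_1, independent of income; and x_2* = (M − 15·p_2)/p_2.
At the given prices: x_1* = 15·2/5.5 = 5.4545, and x_2* = 23.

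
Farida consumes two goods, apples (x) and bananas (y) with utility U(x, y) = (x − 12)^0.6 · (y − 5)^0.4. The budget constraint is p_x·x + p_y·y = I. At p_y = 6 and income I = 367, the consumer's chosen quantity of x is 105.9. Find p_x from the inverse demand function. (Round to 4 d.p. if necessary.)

MRS = (3/2)·(y−5)/(x−12). Tangency with p_x/p_y gives y−5 = (2/3)·(p_x/p_y)·(x−12).
After buying the subsistence bundle (12, 5), a share 0.6 of the remaining income goes to x: x* = 12 + 0.6·(I − 12p_x − 5p_y)/p_x.
Set x* = 105.9 in the demand function and solve for p_x: p_x = 2.

p_x = 2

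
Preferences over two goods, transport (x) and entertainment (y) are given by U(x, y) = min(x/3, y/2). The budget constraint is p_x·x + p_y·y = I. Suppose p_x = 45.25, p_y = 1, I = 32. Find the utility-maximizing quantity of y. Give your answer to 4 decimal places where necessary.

y* = 0.4646

Here 3·45.25 + 2·1 = 137.75, giving y* = 0.4646.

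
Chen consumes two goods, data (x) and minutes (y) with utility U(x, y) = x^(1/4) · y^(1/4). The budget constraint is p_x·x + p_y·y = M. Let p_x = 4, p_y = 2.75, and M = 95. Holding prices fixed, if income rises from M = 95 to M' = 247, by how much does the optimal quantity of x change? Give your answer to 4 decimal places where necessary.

MU_x/MU_y = (0.25·y)/(0.25·x); tangency sets this equal to p_x/p_y.
Rearranging, p_y·y = p_x·x. Substituting into the budget gives p_x·x·(1 + 1) = M.
Demand: x*(p_x,p_y,M) = 0.5·M/p_x and y* = 0.5·M/p_y.
At p_x=4, p_y=2.75, M=95: x* = 0.5·95/4 = 11.875.
At M' = 247: x* = 30.875. Change: 30.875 − 11.875 = 19.

Δx* = 19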